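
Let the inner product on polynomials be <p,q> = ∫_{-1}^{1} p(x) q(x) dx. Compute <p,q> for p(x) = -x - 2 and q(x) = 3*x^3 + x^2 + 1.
<p,q> = -98/15

Expand the product: p(x)·q(x) = -3*x^4 - 7*x^3 - 2*x^2 - x - 2.
∫_{-1}^{1} of each monomial x^k gives [2/(k+1) if k even, 0 if k odd]. Integrating term-by-term (or equivalently evaluating the antiderivative F(x) = -3*x^5/5 - 7*x^4/4 - 2*x^3/3 - x^2/2 - 2*x at the endpoints):
  F(1) − F(−1) = -331/60 − (61/60) = -98/15.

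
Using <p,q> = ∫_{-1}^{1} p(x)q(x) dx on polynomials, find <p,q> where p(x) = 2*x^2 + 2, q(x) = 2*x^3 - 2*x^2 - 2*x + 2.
<p,q> = 32/5

Expand the product: p(x)·q(x) = 4*x^5 - 4*x^4 - 4*x + 4.
∫_{-1}^{1} of each monomial x^k gives [2/(k+1) if k even, 0 if k odd]. Integrating term-by-term (or equivalently evaluating the antiderivative F(x) = 2*x^6/3 - 4*x^5/5 - 2*x^2 + 4*x at the endpoints):
  F(1) − F(−1) = 28/15 − (-68/15) = 32/5.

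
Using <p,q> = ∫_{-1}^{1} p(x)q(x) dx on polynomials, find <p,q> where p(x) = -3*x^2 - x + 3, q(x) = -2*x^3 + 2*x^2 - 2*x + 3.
<p,q> = 236/15

Expand the product: p(x)·q(x) = 6*x^5 - 4*x^4 - 2*x^3 - x^2 - 9*x + 9.
∫_{-1}^{1} of each monomial x^k gives [2/(k+1) if k even, 0 if k odd]. Integrating term-by-term (or equivalently evaluating the antiderivative F(x) = x^6 - 4*x^5/5 - x^4/2 - x^3/3 - 9*x^2/2 + 9*x at the endpoints):
  F(1) − F(−1) = 58/15 − (-178/15) = 236/15.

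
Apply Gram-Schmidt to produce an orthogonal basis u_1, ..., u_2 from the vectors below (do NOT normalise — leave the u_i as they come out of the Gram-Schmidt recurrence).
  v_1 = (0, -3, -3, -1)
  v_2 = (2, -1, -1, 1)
Orthogonal basis:
  u_1 = (0, -3, -3, -1)
  u_2 = (2, -4/19, -4/19, 24/19)

Apply the Gram-Schmidt recurrence
  u_1 = v_1
  u_i = v_i − Σ_{j<i} ((v_i · u_j) / (u_j · u_j)) · u_j.

Step by step this gives:
  u_1 = (0, -3, -3, -1)
  u_2 = (2, -4/19, -4/19, 24/19)

Orthogonality check:
  u_2 · u_1 = 0 (should be 0)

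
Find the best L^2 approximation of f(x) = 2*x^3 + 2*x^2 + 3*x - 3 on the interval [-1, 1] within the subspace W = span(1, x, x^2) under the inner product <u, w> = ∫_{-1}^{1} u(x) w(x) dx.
g(x) = 2*x^2 + 21*x/5 - 3

The best approximation g ∈ W is the orthogonal projection of f onto W. Writing g = a_0 + a_1 x + a_2 x^2, the coefficients solve the normal equations G · a = b where
  G_{ij} = <φ_i, φ_j> and b_i = <f, φ_i>, with φ_0 = 1, φ_1 = x, φ_2 = x^2.
G =
  [2, 0, 2/3]
  [0, 2/3, 0]
  [2/3, 0, 2/5],
b = (-14/3, 14/5, -6/5).
Solving gives a_0 = -3, a_1 = 21/5, a_2 = 2, so
  g(x) = 2*x^2 + 21*x/5 - 3.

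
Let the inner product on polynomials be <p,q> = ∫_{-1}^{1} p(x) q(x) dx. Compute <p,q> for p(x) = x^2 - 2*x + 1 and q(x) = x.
<p,q> = -4/3

Expand the product: p(x)·q(x) = x^3 - 2*x^2 + x.
∫_{-1}^{1} of each monomial x^k gives [2/(k+1) if k even, 0 if k odd]. Integrating term-by-term (or equivalently evaluating the antiderivative F(x) = x^4/4 - 2*x^3/3 + x^2/2 at the endpoints):
  F(1) − F(−1) = 1/12 − (17/12) = -4/3.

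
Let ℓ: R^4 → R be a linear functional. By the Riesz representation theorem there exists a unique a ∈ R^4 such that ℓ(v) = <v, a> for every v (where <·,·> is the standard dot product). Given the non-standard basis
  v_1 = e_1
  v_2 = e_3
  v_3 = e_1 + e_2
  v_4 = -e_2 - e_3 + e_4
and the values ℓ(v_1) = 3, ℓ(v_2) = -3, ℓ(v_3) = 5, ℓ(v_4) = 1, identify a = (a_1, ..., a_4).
a = (3, 2, -3, 0)

Write a = (a_1, ..., a_4) in the standard basis. For each basis vector v_i, ℓ(v_i) = <v_i, a> is a linear equation in the a_j's. Collect the n equations into a matrix system V a = ℓ, where row i of V is v_i (expressed in the standard basis). Since V is invertible (lower-triangular with 1s on the diagonal, up to permutation), solve by back-substitution:
  V =
[[1, 0, 0, 0],
 [0, 0, 1, 0],
 [1, 1, 0, 0],
 [0, -1, -1, 1]]
  V a = (3, -3, 5, 1)
Solving gives a = (3, 2, -3, 0).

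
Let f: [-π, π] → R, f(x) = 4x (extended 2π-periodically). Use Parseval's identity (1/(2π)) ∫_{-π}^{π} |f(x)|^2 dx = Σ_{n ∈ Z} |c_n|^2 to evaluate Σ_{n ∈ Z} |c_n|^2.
Σ |c_n|^2 = 16π^2/3

Expand and integrate term by term over [-π, π]:
  ∫ (4x)^2 dx = 16·(2π^3/3); ∫ 2·4·(0)·x dx = 0 (odd integrand); ∫ 0^2 dx = 0·2π.
So (1/(2π)) ∫_{-π}^{π} (4x)^2 dx = 16π^2/3 + 0 = 16π^2/3.
Parseval ⇒ Σ |c_n|^2 = 16π^2/3.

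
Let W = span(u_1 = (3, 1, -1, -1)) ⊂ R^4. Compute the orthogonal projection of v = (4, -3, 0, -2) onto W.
proj_W(v) = (11/4, 11/12, -11/12, -11/12)

Set up U = [u_1 | ... | u_1] ∈ R^(4×1). The projector onto W = col(U) is P = U (U^T U)^(-1) U^T.
Compute U^T U =
  [12],
and U^T v = (11).
Solve U^T U · c = U^T v for the coefficients: c = (11/12). The projection is proj_W(v) = U c.
Check: (v - proj_W(v)) · u_1 = 0  (should be 0).
Result: proj_W(v) = (11/4, 11/12, -11/12, -11/12).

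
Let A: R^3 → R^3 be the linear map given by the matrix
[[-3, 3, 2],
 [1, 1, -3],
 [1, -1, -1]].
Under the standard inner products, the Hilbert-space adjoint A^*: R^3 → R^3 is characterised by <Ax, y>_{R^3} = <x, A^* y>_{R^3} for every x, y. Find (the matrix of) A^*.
A^* = A^T =
[[-3, 1, 1],
 [3, 1, -1],
 [2, -3, -1]]

For real matrices with standard dot products, the defining identity <Ax, y> = <x, A^* y> gives (Ax)^T y = x^T (A^*) y, i.e. x^T A^T y = x^T (A^*) y. Since this holds for all x, y, we must have A^* = A^T. Therefore
A^* =
[[-3, 1, 1],
 [3, 1, -1],
 [2, -3, -1]].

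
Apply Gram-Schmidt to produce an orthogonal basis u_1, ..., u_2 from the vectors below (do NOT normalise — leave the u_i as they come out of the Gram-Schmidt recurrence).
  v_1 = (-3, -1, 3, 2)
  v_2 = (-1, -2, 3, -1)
Orthogonal basis:
  u_1 = (-3, -1, 3, 2)
  u_2 = (13/23, -34/23, 33/23, -47/23)

Apply the Gram-Schmidt recurrence
  u_1 = v_1
  u_i = v_i − Σ_{j<i} ((v_i · u_j) / (u_j · u_j)) · u_j.

Step by step this gives:
  u_1 = (-3, -1, 3, 2)
  u_2 = (13/23, -34/23, 33/23, -47/23)

Orthogonality check:
  u_2 · u_1 = 0 (should be 0)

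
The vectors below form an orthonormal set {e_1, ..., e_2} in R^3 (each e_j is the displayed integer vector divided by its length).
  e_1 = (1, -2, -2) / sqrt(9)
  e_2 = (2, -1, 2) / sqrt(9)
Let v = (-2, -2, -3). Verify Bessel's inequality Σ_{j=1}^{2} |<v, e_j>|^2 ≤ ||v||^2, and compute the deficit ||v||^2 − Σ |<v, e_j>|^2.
Σ |<v, e_j>|^2 = 128/9; ||v||^2 = 17; deficit = 25/9

Write each e_j = u_j / sqrt(<u_j, u_j>) where u_j is the displayed integer vector. Then <v, e_j> = <v, u_j> / sqrt(<u_j, u_j>), so |<v, e_j>|^2 = <v, u_j>^2 / <u_j, u_j>.
Coefficients: <v, e_1> = 8/sqrt(9), <v, e_2> = -8/sqrt(9).
Square and sum: Σ |<v, e_j>|^2 = 128/9.
Compute ||v||^2 = v·v = 17.
Deficit = 17 − 128/9 = 25/9 ≥ 0, confirming Bessel's inequality. (The deficit equals ||v − Σ <v,e_j> e_j||^2, the squared distance from v to span{e_j}.)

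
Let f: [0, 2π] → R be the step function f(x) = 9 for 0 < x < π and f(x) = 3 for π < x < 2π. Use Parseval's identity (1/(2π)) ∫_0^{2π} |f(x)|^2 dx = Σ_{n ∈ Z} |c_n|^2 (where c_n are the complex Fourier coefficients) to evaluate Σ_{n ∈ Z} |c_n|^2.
Σ |c_n|^2 = 45

Parseval equates the L^2 energy of f (normalised by 1/(2π)) with the ℓ^2 sum of its Fourier coefficients: (1/(2π)) ∫_0^{2π} |f|^2 = Σ |c_n|^2.
Compute the left side: (1/(2π)) [∫_0^π 9^2 dx + ∫_π^{2π} 3^2 dx] = (1/(2π)) · (81π + 9π) = (81 + 9)/2 = 45.
So Σ_{n ∈ Z} |c_n|^2 = 45.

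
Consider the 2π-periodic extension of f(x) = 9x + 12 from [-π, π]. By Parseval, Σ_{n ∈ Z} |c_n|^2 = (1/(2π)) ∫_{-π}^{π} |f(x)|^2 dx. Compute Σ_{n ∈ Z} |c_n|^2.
Σ |c_n|^2 = 27π^2 + 144

Expand and integrate term by term over [-π, π]:
  ∫ (9x)^2 dx = 81·(2π^3/3); ∫ 2·9·(12)·x dx = 0 (odd integrand); ∫ 12^2 dx = 144·2π.
So (1/(2π)) ∫_{-π}^{π} (9x + 12)^2 dx = 81π^2/3 + 144 = 27π^2 + 144.
Parseval ⇒ Σ |c_n|^2 = 27π^2 + 144.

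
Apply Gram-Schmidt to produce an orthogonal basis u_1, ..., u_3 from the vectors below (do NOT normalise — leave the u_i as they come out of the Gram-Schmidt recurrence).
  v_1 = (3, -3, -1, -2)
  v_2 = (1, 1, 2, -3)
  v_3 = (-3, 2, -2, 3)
Orthogonal basis:
  u_1 = (3, -3, -1, -2)
  u_2 = (11/23, 35/23, 50/23, -61/23)
  u_3 = (-54/329, 31/47, -395/329, -209/329)

Apply the Gram-Schmidt recurrence
  u_1 = v_1
  u_i = v_i − Σ_{j<i} ((v_i · u_j) / (u_j · u_j)) · u_j.

Step by step this gives:
  u_1 = (3, -3, -1, -2)
  u_2 = (11/23, 35/23, 50/23, -61/23)
  u_3 = (-54/329, 31/47, -395/329, -209/329)

Orthogonality check:
  u_2 · u_1 = 0 (should be 0)
  u_3 · u_1 = 0 (should be 0)
  u_3 · u_2 = 0 (should be 0)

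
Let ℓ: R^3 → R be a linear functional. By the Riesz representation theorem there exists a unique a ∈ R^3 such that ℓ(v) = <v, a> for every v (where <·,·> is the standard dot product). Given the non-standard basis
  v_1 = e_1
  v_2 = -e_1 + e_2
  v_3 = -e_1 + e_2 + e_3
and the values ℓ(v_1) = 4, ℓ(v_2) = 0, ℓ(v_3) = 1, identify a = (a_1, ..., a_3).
a = (4, 4, 1)

Write a = (a_1, ..., a_3) in the standard basis. For each basis vector v_i, ℓ(v_i) = <v_i, a> is a linear equation in the a_j's. Collect the n equations into a matrix system V a = ℓ, where row i of V is v_i (expressed in the standard basis). Since V is invertible (lower-triangular with 1s on the diagonal, up to permutation), solve by back-substitution:
  V =
[[1, 0, 0],
 [-1, 1, 0],
 [-1, 1, 1]]
  V a = (4, 0, 1)
Solving gives a = (4, 4, 1).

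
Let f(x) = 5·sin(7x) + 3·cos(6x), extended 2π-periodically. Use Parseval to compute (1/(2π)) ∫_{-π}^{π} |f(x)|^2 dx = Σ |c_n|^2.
Σ |c_n|^2 = 17

Expand |f|^2 and use orthogonality of {sin(nx), cos(mx)} on [-π, π]:
  ∫_{-π}^{π} sin(nx)^2 dx = π, ∫ cos(mx)^2 dx = π, and cross terms integrate to 0.
So ∫_{-π}^{π} f(x)^2 dx = 5^2 · π + 3^2 · π = (25 + 9)π.
Divide by 2π: (25 + 9)/2 = 17.
By Parseval, this equals Σ |c_n|^2.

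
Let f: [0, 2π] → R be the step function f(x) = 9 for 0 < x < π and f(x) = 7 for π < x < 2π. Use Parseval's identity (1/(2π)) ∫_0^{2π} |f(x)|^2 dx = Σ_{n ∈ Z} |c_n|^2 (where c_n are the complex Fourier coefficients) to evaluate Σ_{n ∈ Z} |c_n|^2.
Σ |c_n|^2 = 65

Parseval equates the L^2 energy of f (normalised by 1/(2π)) with the ℓ^2 sum of its Fourier coefficients: (1/(2π)) ∫_0^{2π} |f|^2 = Σ |c_n|^2.
Compute the left side: (1/(2π)) [∫_0^π 9^2 dx + ∫_π^{2π} 7^2 dx] = (1/(2π)) · (81π + 49π) = (81 + 49)/2 = 65.
So Σ_{n ∈ Z} |c_n|^2 = 65.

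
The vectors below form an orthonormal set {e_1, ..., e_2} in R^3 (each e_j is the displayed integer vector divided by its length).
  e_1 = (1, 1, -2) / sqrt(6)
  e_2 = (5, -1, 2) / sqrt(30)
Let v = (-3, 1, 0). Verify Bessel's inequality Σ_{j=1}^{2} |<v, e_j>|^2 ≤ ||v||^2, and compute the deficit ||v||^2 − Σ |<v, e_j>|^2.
Σ |<v, e_j>|^2 = 46/5; ||v||^2 = 10; deficit = 4/5

Write each e_j = u_j / sqrt(<u_j, u_j>) where u_j is the displayed integer vector. Then <v, e_j> = <v, u_j> / sqrt(<u_j, u_j>), so |<v, e_j>|^2 = <v, u_j>^2 / <u_j, u_j>.
Coefficients: <v, e_1> = -2/sqrt(6), <v, e_2> = -16/sqrt(30).
Square and sum: Σ |<v, e_j>|^2 = 46/5.
Compute ||v||^2 = v·v = 10.
Deficit = 10 − 46/5 = 4/5 ≥ 0, confirming Bessel's inequality. (The deficit equals ||v − Σ <v,e_j> e_j||^2, the squared distance from v to span{e_j}.)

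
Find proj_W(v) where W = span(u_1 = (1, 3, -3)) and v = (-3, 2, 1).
proj_W(v) = (0, 0, 0)

Set up U = [u_1 | ... | u_1] ∈ R^(3×1). The projector onto W = col(U) is P = U (U^T U)^(-1) U^T.
Compute U^T U =
  [19],
and U^T v = (0).
Solve U^T U · c = U^T v for the coefficients: c = (0). The projection is proj_W(v) = U c.
Check: (v - proj_W(v)) · u_1 = 0  (should be 0).
Result: proj_W(v) = (0, 0, 0).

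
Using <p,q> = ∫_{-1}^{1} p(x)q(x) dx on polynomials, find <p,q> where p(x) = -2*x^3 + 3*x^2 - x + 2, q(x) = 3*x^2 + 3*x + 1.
<p,q> = 46/5

Expand the product: p(x)·q(x) = -6*x^5 + 3*x^4 + 4*x^3 + 6*x^2 + 5*x + 2.
∫_{-1}^{1} of each monomial x^k gives [2/(k+1) if k even, 0 if k odd]. Integrating term-by-term (or equivalently evaluating the antiderivative F(x) = -x^6 + 3*x^5/5 + x^4 + 2*x^3 + 5*x^2/2 + 2*x at the endpoints):
  F(1) − F(−1) = 71/10 − (-21/10) = 46/5.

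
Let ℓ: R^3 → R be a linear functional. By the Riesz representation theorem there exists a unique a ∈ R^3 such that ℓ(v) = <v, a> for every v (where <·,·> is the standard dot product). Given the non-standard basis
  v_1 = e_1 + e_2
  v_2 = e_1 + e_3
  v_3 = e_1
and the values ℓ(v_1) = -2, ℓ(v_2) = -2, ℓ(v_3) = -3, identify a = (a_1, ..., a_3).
a = (-3, 1, 1)

Write a = (a_1, ..., a_3) in the standard basis. For each basis vector v_i, ℓ(v_i) = <v_i, a> is a linear equation in the a_j's. Collect the n equations into a matrix system V a = ℓ, where row i of V is v_i (expressed in the standard basis). Since V is invertible (lower-triangular with 1s on the diagonal, up to permutation), solve by back-substitution:
  V =
[[1, 1, 0],
 [1, 0, 1],
 [1, 0, 0]]
  V a = (-2, -2, -3)
Solving gives a = (-3, 1, 1).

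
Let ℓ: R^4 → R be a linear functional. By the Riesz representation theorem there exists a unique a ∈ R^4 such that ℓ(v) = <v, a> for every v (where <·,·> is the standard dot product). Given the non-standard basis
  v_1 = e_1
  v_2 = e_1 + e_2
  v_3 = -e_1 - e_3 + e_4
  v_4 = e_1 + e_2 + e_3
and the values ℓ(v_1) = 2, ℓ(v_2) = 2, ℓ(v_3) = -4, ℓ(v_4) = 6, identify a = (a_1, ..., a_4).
a = (2, 0, 4, 2)

Write a = (a_1, ..., a_4) in the standard basis. For each basis vector v_i, ℓ(v_i) = <v_i, a> is a linear equation in the a_j's. Collect the n equations into a matrix system V a = ℓ, where row i of V is v_i (expressed in the standard basis). Since V is invertible (lower-triangular with 1s on the diagonal, up to permutation), solve by back-substitution:
  V =
[[1, 0, 0, 0],
 [1, 1, 0, 0],
 [-1, 0, -1, 1],
 [1, 1, 1, 0]]
  V a = (2, 2, -4, 6)
Solving gives a = (2, 0, 4, 2).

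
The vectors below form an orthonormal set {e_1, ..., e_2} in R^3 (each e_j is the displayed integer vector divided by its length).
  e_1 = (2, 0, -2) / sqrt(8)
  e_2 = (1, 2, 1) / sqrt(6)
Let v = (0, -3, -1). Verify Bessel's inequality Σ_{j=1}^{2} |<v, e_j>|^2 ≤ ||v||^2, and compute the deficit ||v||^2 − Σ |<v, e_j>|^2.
Σ |<v, e_j>|^2 = 26/3; ||v||^2 = 10; deficit = 4/3

Write each e_j = u_j / sqrt(<u_j, u_j>) where u_j is the displayed integer vector. Then <v, e_j> = <v, u_j> / sqrt(<u_j, u_j>), so |<v, e_j>|^2 = <v, u_j>^2 / <u_j, u_j>.
Coefficients: <v, e_1> = 2/sqrt(8), <v, e_2> = -7/sqrt(6).
Square and sum: Σ |<v, e_j>|^2 = 26/3.
Compute ||v||^2 = v·v = 10.
Deficit = 10 − 26/3 = 4/3 ≥ 0, confirming Bessel's inequality. (The deficit equals ||v − Σ <v,e_j> e_j||^2, the squared distance from v to span{e_j}.)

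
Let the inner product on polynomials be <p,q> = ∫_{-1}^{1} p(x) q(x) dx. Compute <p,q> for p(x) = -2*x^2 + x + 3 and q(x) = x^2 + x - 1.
<p,q> = -14/5

Expand the product: p(x)·q(x) = -2*x^4 - x^3 + 6*x^2 + 2*x - 3.
∫_{-1}^{1} of each monomial x^k gives [2/(k+1) if k even, 0 if k odd]. Integrating term-by-term (or equivalently evaluating the antiderivative F(x) = -2*x^5/5 - x^4/4 + 2*x^3 + x^2 - 3*x at the endpoints):
  F(1) − F(−1) = -13/20 − (43/20) = -14/5.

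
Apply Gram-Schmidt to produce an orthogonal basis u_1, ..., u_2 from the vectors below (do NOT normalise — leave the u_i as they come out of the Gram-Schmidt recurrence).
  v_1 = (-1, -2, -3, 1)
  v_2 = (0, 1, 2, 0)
Orthogonal basis:
  u_1 = (-1, -2, -3, 1)
  u_2 = (-8/15, -1/15, 2/5, 8/15)

Apply the Gram-Schmidt recurrence
  u_1 = v_1
  u_i = v_i − Σ_{j<i} ((v_i · u_j) / (u_j · u_j)) · u_j.

Step by step this gives:
  u_1 = (-1, -2, -3, 1)
  u_2 = (-8/15, -1/15, 2/5, 8/15)

Orthogonality check:
  u_2 · u_1 = 0 (should be 0)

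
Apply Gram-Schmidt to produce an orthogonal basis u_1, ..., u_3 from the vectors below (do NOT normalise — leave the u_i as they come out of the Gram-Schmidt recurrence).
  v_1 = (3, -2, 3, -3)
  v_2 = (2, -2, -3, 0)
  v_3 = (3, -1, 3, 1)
Orthogonal basis:
  u_1 = (3, -2, 3, -3)
  u_2 = (59/31, -60/31, -96/31, 3/31)
  u_3 = (402/263, -21/263, 282/263, 698/263)

Apply the Gram-Schmidt recurrence
  u_1 = v_1
  u_i = v_i − Σ_{j<i} ((v_i · u_j) / (u_j · u_j)) · u_j.

Step by step this gives:
  u_1 = (3, -2, 3, -3)
  u_2 = (59/31, -60/31, -96/31, 3/31)
  u_3 = (402/263, -21/263, 282/263, 698/263)

Orthogonality check:
  u_2 · u_1 = 0 (should be 0)
  u_3 · u_1 = 0 (should be 0)
  u_3 · u_2 = 0 (should be 0)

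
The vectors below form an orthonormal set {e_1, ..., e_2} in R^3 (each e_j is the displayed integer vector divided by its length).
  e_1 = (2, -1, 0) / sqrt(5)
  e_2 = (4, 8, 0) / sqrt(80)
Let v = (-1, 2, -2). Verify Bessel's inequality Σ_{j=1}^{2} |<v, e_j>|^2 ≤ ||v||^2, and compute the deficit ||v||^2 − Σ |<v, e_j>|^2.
Σ |<v, e_j>|^2 = 5; ||v||^2 = 9; deficit = 4

Write each e_j = u_j / sqrt(<u_j, u_j>) where u_j is the displayed integer vector. Then <v, e_j> = <v, u_j> / sqrt(<u_j, u_j>), so |<v, e_j>|^2 = <v, u_j>^2 / <u_j, u_j>.
Coefficients: <v, e_1> = -4/sqrt(5), <v, e_2> = 12/sqrt(80).
Square and sum: Σ |<v, e_j>|^2 = 5.
Compute ||v||^2 = v·v = 9.
Deficit = 9 − 5 = 4 ≥ 0, confirming Bessel's inequality. (The deficit equals ||v − Σ <v,e_j> e_j||^2, the squared distance from v to span{e_j}.)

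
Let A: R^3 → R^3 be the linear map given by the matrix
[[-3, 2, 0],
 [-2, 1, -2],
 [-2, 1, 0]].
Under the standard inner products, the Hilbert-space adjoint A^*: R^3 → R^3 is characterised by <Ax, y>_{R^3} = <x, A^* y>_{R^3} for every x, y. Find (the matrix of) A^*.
A^* = A^T =
[[-3, -2, -2],
 [2, 1, 1],
 [0, -2, 0]]

For real matrices with standard dot products, the defining identity <Ax, y> = <x, A^* y> gives (Ax)^T y = x^T (A^*) y, i.e. x^T A^T y = x^T (A^*) y. Since this holds for all x, y, we must have A^* = A^T. Therefore
A^* =
[[-3, -2, -2],
 [2, 1, 1],
 [0, -2, 0]].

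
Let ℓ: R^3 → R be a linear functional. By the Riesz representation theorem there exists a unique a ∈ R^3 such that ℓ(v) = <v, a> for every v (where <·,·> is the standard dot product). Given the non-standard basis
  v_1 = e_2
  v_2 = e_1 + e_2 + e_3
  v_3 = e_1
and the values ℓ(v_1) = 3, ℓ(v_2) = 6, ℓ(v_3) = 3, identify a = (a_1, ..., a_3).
a = (3, 3, 0)

Write a = (a_1, ..., a_3) in the standard basis. For each basis vector v_i, ℓ(v_i) = <v_i, a> is a linear equation in the a_j's. Collect the n equations into a matrix system V a = ℓ, where row i of V is v_i (expressed in the standard basis). Since V is invertible (lower-triangular with 1s on the diagonal, up to permutation), solve by back-substitution:
  V =
[[0, 1, 0],
 [1, 1, 1],
 [1, 0, 0]]
  V a = (3, 6, 3)
Solving gives a = (3, 3, 0).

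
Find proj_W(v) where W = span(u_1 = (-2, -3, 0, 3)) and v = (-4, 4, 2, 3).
proj_W(v) = (-5/11, -15/22, 0, 15/22)

Set up U = [u_1 | ... | u_1] ∈ R^(4×1). The projector onto W = col(U) is P = U (U^T U)^(-1) U^T.
Compute U^T U =
  [22],
and U^T v = (5).
Solve U^T U · c = U^T v for the coefficients: c = (5/22). The projection is proj_W(v) = U c.
Check: (v - proj_W(v)) · u_1 = 0  (should be 0).
Result: proj_W(v) = (-5/11, -15/22, 0, 15/22).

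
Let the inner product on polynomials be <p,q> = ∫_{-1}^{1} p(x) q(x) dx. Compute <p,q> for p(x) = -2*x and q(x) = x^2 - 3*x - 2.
<p,q> = 4

Expand the product: p(x)·q(x) = -2*x^3 + 6*x^2 + 4*x.
∫_{-1}^{1} of each monomial x^k gives [2/(k+1) if k even, 0 if k odd]. Integrating term-by-term (or equivalently evaluating the antiderivative F(x) = -x^4/2 + 2*x^3 + 2*x^2 at the endpoints):
  F(1) − F(−1) = 7/2 − (-1/2) = 4.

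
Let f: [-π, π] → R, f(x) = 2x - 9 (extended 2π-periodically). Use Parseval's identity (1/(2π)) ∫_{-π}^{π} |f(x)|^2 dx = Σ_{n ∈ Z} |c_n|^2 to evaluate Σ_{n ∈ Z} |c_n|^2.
Σ |c_n|^2 = 4π^2/3 + 81

Expand and integrate term by term over [-π, π]:
  ∫ (2x)^2 dx = 4·(2π^3/3); ∫ 2·2·(-9)·x dx = 0 (odd integrand); ∫ (-9)^2 dx = 81·2π.
So (1/(2π)) ∫_{-π}^{π} (2x - 9)^2 dx = 4π^2/3 + 81 = 4π^2/3 + 81.
Parseval ⇒ Σ |c_n|^2 = 4π^2/3 + 81.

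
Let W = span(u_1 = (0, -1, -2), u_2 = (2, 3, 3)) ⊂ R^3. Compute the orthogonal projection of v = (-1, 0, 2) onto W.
proj_W(v) = (-32/29, 4/29, 56/29)

Set up U = [u_1 | ... | u_2] ∈ R^(3×2). The projector onto W = col(U) is P = U (U^T U)^(-1) U^T.
Compute U^T U =
  [5, -9]
  [-9, 22],
and U^T v = (-4, 4).
Solve U^T U · c = U^T v for the coefficients: c = (-52/29, -16/29). The projection is proj_W(v) = U c.
Check: (v - proj_W(v)) · u_1 = 0  (should be 0).
Check: (v - proj_W(v)) · u_2 = 0  (should be 0).
Result: proj_W(v) = (-32/29, 4/29, 56/29).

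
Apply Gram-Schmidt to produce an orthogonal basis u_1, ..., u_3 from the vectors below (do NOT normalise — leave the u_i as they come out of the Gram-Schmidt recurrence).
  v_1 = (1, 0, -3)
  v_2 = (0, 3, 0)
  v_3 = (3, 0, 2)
Orthogonal basis:
  u_1 = (1, 0, -3)
  u_2 = (0, 3, 0)
  u_3 = (33/10, 0, 11/10)

Apply the Gram-Schmidt recurrence
  u_1 = v_1
  u_i = v_i − Σ_{j<i} ((v_i · u_j) / (u_j · u_j)) · u_j.

Step by step this gives:
  u_1 = (1, 0, -3)
  u_2 = (0, 3, 0)
  u_3 = (33/10, 0, 11/10)

Orthogonality check:
  u_2 · u_1 = 0 (should be 0)
  u_3 · u_1 = 0 (should be 0)
  u_3 · u_2 = 0 (should be 0)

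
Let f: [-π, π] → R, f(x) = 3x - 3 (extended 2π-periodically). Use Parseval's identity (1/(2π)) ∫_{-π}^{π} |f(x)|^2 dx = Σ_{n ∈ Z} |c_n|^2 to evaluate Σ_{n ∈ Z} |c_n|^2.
Σ |c_n|^2 = 3π^2 + 9

Expand and integrate term by term over [-π, π]:
  ∫ (3x)^2 dx = 9·(2π^3/3); ∫ 2·3·(-3)·x dx = 0 (odd integrand); ∫ (-3)^2 dx = 9·2π.
So (1/(2π)) ∫_{-π}^{π} (3x - 3)^2 dx = 9π^2/3 + 9 = 3π^2 + 9.
Parseval ⇒ Σ |c_n|^2 = 3π^2 + 9.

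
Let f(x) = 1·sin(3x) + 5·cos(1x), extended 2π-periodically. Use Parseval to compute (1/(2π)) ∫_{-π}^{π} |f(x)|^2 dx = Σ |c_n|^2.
Σ |c_n|^2 = 13

Expand |f|^2 and use orthogonality of {sin(nx), cos(mx)} on [-π, π]:
  ∫_{-π}^{π} sin(nx)^2 dx = π, ∫ cos(mx)^2 dx = π, and cross terms integrate to 0.
So ∫_{-π}^{π} f(x)^2 dx = 1^2 · π + 5^2 · π = (1 + 25)π.
Divide by 2π: (1 + 25)/2 = 13.
By Parseval, this equals Σ |c_n|^2.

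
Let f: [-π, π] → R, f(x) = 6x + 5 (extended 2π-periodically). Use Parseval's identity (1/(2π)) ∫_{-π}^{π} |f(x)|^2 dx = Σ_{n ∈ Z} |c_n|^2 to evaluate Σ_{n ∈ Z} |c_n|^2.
Σ |c_n|^2 = 12π^2 + 25

Expand and integrate term by term over [-π, π]:
  ∫ (6x)^2 dx = 36·(2π^3/3); ∫ 2·6·(5)·x dx = 0 (odd integrand); ∫ 5^2 dx = 25·2π.
So (1/(2π)) ∫_{-π}^{π} (6x + 5)^2 dx = 36π^2/3 + 25 = 12π^2 + 25.
Parseval ⇒ Σ |c_n|^2 = 12π^2 + 25.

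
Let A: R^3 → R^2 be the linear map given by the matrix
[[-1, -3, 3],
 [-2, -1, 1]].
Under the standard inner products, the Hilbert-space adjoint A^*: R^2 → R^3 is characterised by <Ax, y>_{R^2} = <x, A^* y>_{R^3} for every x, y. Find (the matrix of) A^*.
A^* = A^T =
[[-1, -2],
 [-3, -1],
 [3, 1]]

For real matrices with standard dot products, the defining identity <Ax, y> = <x, A^* y> gives (Ax)^T y = x^T (A^*) y, i.e. x^T A^T y = x^T (A^*) y. Since this holds for all x, y, we must have A^* = A^T. Therefore
A^* =
[[-1, -2],
 [-3, -1],
 [3, 1]].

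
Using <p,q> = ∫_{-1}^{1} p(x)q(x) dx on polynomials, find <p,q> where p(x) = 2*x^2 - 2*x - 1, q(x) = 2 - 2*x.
<p,q> = 4/3

Expand the product: p(x)·q(x) = -4*x^3 + 8*x^2 - 2*x - 2.
∫_{-1}^{1} of each monomial x^k gives [2/(k+1) if k even, 0 if k odd]. Integrating term-by-term (or equivalently evaluating the antiderivative F(x) = -x^4 + 8*x^3/3 - x^2 - 2*x at the endpoints):
  F(1) − F(−1) = -4/3 − (-8/3) = 4/3.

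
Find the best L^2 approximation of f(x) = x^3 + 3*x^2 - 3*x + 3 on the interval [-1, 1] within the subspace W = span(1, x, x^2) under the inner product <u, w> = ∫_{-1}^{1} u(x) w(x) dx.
g(x) = 3*x^2 - 12*x/5 + 3

The best approximation g ∈ W is the orthogonal projection of f onto W. Writing g = a_0 + a_1 x + a_2 x^2, the coefficients solve the normal equations G · a = b where
  G_{ij} = <φ_i, φ_j> and b_i = <f, φ_i>, with φ_0 = 1, φ_1 = x, φ_2 = x^2.
G =
  [2, 0, 2/3]
  [0, 2/3, 0]
  [2/3, 0, 2/5],
b = (8, -8/5, 16/5).
Solving gives a_0 = 3, a_1 = -12/5, a_2 = 3, so
  g(x) = 3*x^2 - 12*x/5 + 3.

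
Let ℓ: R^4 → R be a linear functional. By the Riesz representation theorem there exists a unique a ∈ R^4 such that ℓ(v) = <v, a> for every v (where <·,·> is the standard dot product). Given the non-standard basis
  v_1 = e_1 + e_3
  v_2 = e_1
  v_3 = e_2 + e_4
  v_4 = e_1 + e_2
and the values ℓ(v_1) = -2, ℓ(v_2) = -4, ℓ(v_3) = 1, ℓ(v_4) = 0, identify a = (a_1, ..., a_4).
a = (-4, 4, 2, -3)

Write a = (a_1, ..., a_4) in the standard basis. For each basis vector v_i, ℓ(v_i) = <v_i, a> is a linear equation in the a_j's. Collect the n equations into a matrix system V a = ℓ, where row i of V is v_i (expressed in the standard basis). Since V is invertible (lower-triangular with 1s on the diagonal, up to permutation), solve by back-substitution:
  V =
[[1, 0, 1, 0],
 [1, 0, 0, 0],
 [0, 1, 0, 1],
 [1, 1, 0, 0]]
  V a = (-2, -4, 1, 0)
Solving gives a = (-4, 4, 2, -3).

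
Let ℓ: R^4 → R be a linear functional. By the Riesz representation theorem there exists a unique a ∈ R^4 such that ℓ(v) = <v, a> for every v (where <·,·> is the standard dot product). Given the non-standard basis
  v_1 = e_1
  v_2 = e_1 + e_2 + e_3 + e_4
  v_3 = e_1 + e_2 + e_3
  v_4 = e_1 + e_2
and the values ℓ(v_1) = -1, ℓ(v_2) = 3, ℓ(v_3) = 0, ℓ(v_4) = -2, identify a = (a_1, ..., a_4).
a = (-1, -1, 2, 3)

Write a = (a_1, ..., a_4) in the standard basis. For each basis vector v_i, ℓ(v_i) = <v_i, a> is a linear equation in the a_j's. Collect the n equations into a matrix system V a = ℓ, where row i of V is v_i (expressed in the standard basis). Since V is invertible (lower-triangular with 1s on the diagonal, up to permutation), solve by back-substitution:
  V =
[[1, 0, 0, 0],
 [1, 1, 1, 1],
 [1, 1, 1, 0],
 [1, 1, 0, 0]]
  V a = (-1, 3, 0, -2)
Solving gives a = (-1, -1, 2, 3).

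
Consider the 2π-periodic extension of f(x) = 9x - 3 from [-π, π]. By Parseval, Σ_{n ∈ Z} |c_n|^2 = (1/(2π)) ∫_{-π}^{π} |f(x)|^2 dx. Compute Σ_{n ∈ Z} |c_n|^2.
Σ |c_n|^2 = 27π^2 + 9

Expand and integrate term by term over [-π, π]:
  ∫ (9x)^2 dx = 81·(2π^3/3); ∫ 2·9·(-3)·x dx = 0 (odd integrand); ∫ (-3)^2 dx = 9·2π.
So (1/(2π)) ∫_{-π}^{π} (9x - 3)^2 dx = 81π^2/3 + 9 = 27π^2 + 9.
Parseval ⇒ Σ |c_n|^2 = 27π^2 + 9.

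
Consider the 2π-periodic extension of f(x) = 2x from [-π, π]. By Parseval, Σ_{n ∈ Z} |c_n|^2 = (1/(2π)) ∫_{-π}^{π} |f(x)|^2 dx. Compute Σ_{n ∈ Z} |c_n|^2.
Σ |c_n|^2 = 4π^2/3

Expand and integrate term by term over [-π, π]:
  ∫ (2x)^2 dx = 4·(2π^3/3); ∫ 2·2·(0)·x dx = 0 (odd integrand); ∫ 0^2 dx = 0·2π.
So (1/(2π)) ∫_{-π}^{π} (2x)^2 dx = 4π^2/3 + 0 = 4π^2/3.
Parseval ⇒ Σ |c_n|^2 = 4π^2/3.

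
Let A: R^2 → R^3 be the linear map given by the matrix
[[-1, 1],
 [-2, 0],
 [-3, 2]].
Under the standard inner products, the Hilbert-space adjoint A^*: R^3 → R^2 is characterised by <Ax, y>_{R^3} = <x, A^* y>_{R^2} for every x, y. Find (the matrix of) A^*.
A^* = A^T =
[[-1, -2, -3],
 [1, 0, 2]]

For real matrices with standard dot products, the defining identity <Ax, y> = <x, A^* y> gives (Ax)^T y = x^T (A^*) y, i.e. x^T A^T y = x^T (A^*) y. Since this holds for all x, y, we must have A^* = A^T. Therefore
A^* =
[[-1, -2, -3],
 [1, 0, 2]].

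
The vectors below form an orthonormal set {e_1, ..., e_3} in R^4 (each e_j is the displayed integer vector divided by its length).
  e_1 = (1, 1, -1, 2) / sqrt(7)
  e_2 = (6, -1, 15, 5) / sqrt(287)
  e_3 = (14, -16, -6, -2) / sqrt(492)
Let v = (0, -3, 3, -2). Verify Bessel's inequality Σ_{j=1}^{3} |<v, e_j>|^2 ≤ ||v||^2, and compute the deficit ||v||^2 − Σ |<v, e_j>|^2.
Σ |<v, e_j>|^2 = 65/3; ||v||^2 = 22; deficit = 1/3

Write each e_j = u_j / sqrt(<u_j, u_j>) where u_j is the displayed integer vector. Then <v, e_j> = <v, u_j> / sqrt(<u_j, u_j>), so |<v, e_j>|^2 = <v, u_j>^2 / <u_j, u_j>.
Coefficients: <v, e_1> = -10/sqrt(7), <v, e_2> = 38/sqrt(287), <v, e_3> = 34/sqrt(492).
Square and sum: Σ |<v, e_j>|^2 = 65/3.
Compute ||v||^2 = v·v = 22.
Deficit = 22 − 65/3 = 1/3 ≥ 0, confirming Bessel's inequality. (The deficit equals ||v − Σ <v,e_j> e_j||^2, the squared distance from v to span{e_j}.)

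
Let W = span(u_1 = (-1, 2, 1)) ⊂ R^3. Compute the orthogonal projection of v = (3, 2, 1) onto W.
proj_W(v) = (-1/3, 2/3, 1/3)

Set up U = [u_1 | ... | u_1] ∈ R^(3×1). The projector onto W = col(U) is P = U (U^T U)^(-1) U^T.
Compute U^T U =
  [6],
and U^T v = (2).
Solve U^T U · c = U^T v for the coefficients: c = (1/3). The projection is proj_W(v) = U c.
Check: (v - proj_W(v)) · u_1 = 0  (should be 0).
Result: proj_W(v) = (-1/3, 2/3, 1/3).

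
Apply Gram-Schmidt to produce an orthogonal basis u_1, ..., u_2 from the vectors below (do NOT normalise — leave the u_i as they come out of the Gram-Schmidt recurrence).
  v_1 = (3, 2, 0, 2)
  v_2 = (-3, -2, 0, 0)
Orthogonal basis:
  u_1 = (3, 2, 0, 2)
  u_2 = (-12/17, -8/17, 0, 26/17)

Apply the Gram-Schmidt recurrence
  u_1 = v_1
  u_i = v_i − Σ_{j<i} ((v_i · u_j) / (u_j · u_j)) · u_j.

Step by step this gives:
  u_1 = (3, 2, 0, 2)
  u_2 = (-12/17, -8/17, 0, 26/17)

Orthogonality check:
  u_2 · u_1 = 0 (should be 0)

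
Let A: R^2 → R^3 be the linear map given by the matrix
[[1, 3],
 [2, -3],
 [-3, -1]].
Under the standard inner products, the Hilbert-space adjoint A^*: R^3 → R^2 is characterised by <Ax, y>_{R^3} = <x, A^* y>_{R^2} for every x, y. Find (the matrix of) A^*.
A^* = A^T =
[[1, 2, -3],
 [3, -3, -1]]

For real matrices with standard dot products, the defining identity <Ax, y> = <x, A^* y> gives (Ax)^T y = x^T (A^*) y, i.e. x^T A^T y = x^T (A^*) y. Since this holds for all x, y, we must have A^* = A^T. Therefore
A^* =
[[1, 2, -3],
 [3, -3, -1]].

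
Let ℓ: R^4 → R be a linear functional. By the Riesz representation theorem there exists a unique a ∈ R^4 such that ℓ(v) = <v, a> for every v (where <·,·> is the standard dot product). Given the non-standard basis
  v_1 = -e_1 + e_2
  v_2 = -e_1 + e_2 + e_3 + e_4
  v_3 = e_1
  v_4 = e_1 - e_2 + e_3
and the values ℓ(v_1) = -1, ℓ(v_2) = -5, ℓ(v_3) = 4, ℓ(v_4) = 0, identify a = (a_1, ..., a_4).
a = (4, 3, -1, -3)

Write a = (a_1, ..., a_4) in the standard basis. For each basis vector v_i, ℓ(v_i) = <v_i, a> is a linear equation in the a_j's. Collect the n equations into a matrix system V a = ℓ, where row i of V is v_i (expressed in the standard basis). Since V is invertible (lower-triangular with 1s on the diagonal, up to permutation), solve by back-substitution:
  V =
[[-1, 1, 0, 0],
 [-1, 1, 1, 1],
 [1, 0, 0, 0],
 [1, -1, 1, 0]]
  V a = (-1, -5, 4, 0)
Solving gives a = (4, 3, -1, -3).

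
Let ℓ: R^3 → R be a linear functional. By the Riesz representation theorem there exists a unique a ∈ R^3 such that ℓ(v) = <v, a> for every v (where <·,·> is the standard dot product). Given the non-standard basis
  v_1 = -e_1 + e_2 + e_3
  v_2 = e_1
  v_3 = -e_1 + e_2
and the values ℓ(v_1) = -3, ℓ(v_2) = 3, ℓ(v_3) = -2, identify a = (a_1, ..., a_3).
a = (3, 1, -1)

Write a = (a_1, ..., a_3) in the standard basis. For each basis vector v_i, ℓ(v_i) = <v_i, a> is a linear equation in the a_j's. Collect the n equations into a matrix system V a = ℓ, where row i of V is v_i (expressed in the standard basis). Since V is invertible (lower-triangular with 1s on the diagonal, up to permutation), solve by back-substitution:
  V =
[[-1, 1, 1],
 [1, 0, 0],
 [-1, 1, 0]]
  V a = (-3, 3, -2)
Solving gives a = (3, 1, -1).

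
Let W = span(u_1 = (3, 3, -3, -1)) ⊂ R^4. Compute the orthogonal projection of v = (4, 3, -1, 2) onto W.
proj_W(v) = (33/14, 33/14, -33/14, -11/14)

Set up U = [u_1 | ... | u_1] ∈ R^(4×1). The projector onto W = col(U) is P = U (U^T U)^(-1) U^T.
Compute U^T U =
  [28],
and U^T v = (22).
Solve U^T U · c = U^T v for the coefficients: c = (11/14). The projection is proj_W(v) = U c.
Check: (v - proj_W(v)) · u_1 = 0  (should be 0).
Result: proj_W(v) = (33/14, 33/14, -33/14, -11/14).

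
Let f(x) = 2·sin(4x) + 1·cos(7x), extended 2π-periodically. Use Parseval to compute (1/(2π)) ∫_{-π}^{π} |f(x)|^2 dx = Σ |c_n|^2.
Σ |c_n|^2 = 5/2

Expand |f|^2 and use orthogonality of {sin(nx), cos(mx)} on [-π, π]:
  ∫_{-π}^{π} sin(nx)^2 dx = π, ∫ cos(mx)^2 dx = π, and cross terms integrate to 0.
So ∫_{-π}^{π} f(x)^2 dx = 2^2 · π + 1^2 · π = (4 + 1)π.
Divide by 2π: (4 + 1)/2 = 5/2.
By Parseval, this equals Σ |c_n|^2.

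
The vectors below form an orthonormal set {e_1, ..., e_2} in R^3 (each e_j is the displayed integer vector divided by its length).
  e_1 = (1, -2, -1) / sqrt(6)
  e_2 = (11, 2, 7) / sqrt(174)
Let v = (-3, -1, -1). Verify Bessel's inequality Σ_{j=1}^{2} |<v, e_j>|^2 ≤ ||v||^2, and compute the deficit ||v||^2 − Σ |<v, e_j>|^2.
Σ |<v, e_j>|^2 = 294/29; ||v||^2 = 11; deficit = 25/29

Write each e_j = u_j / sqrt(<u_j, u_j>) where u_j is the displayed integer vector. Then <v, e_j> = <v, u_j> / sqrt(<u_j, u_j>), so |<v, e_j>|^2 = <v, u_j>^2 / <u_j, u_j>.
Coefficients: <v, e_1> = 0/sqrt(6), <v, e_2> = -42/sqrt(174).
Square and sum: Σ |<v, e_j>|^2 = 294/29.
Compute ||v||^2 = v·v = 11.
Deficit = 11 − 294/29 = 25/29 ≥ 0, confirming Bessel's inequality. (The deficit equals ||v − Σ <v,e_j> e_j||^2, the squared distance from v to span{e_j}.)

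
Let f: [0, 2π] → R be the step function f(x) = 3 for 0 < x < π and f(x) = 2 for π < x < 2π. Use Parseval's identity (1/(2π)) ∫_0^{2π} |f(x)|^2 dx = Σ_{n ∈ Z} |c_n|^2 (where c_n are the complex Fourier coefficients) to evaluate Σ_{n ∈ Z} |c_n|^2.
Σ |c_n|^2 = 13/2

Parseval equates the L^2 energy of f (normalised by 1/(2π)) with the ℓ^2 sum of its Fourier coefficients: (1/(2π)) ∫_0^{2π} |f|^2 = Σ |c_n|^2.
Compute the left side: (1/(2π)) [∫_0^π 3^2 dx + ∫_π^{2π} 2^2 dx] = (1/(2π)) · (9π + 4π) = (9 + 4)/2 = 13/2.
So Σ_{n ∈ Z} |c_n|^2 = 13/2.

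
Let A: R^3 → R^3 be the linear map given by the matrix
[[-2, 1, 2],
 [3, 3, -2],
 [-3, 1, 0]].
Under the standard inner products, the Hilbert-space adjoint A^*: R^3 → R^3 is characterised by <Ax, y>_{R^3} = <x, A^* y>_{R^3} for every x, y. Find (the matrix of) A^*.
A^* = A^T =
[[-2, 3, -3],
 [1, 3, 1],
 [2, -2, 0]]

For real matrices with standard dot products, the defining identity <Ax, y> = <x, A^* y> gives (Ax)^T y = x^T (A^*) y, i.e. x^T A^T y = x^T (A^*) y. Since this holds for all x, y, we must have A^* = A^T. Therefore
A^* =
[[-2, 3, -3],
 [1, 3, 1],
 [2, -2, 0]].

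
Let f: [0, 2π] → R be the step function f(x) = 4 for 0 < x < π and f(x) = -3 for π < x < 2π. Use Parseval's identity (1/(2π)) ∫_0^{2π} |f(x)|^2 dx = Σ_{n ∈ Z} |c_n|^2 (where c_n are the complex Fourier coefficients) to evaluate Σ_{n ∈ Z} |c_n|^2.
Σ |c_n|^2 = 25/2

Parseval equates the L^2 energy of f (normalised by 1/(2π)) with the ℓ^2 sum of its Fourier coefficients: (1/(2π)) ∫_0^{2π} |f|^2 = Σ |c_n|^2.
Compute the left side: (1/(2π)) [∫_0^π 4^2 dx + ∫_π^{2π} (-3)^2 dx] = (1/(2π)) · (16π + 9π) = (16 + 9)/2 = 25/2.
So Σ_{n ∈ Z} |c_n|^2 = 25/2.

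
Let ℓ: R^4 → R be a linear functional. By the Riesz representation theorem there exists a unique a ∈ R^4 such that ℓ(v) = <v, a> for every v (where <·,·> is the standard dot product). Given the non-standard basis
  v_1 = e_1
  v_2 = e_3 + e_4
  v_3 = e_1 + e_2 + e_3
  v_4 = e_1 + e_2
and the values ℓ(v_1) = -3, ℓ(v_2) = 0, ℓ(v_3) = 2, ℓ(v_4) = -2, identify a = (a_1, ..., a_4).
a = (-3, 1, 4, -4)

Write a = (a_1, ..., a_4) in the standard basis. For each basis vector v_i, ℓ(v_i) = <v_i, a> is a linear equation in the a_j's. Collect the n equations into a matrix system V a = ℓ, where row i of V is v_i (expressed in the standard basis). Since V is invertible (lower-triangular with 1s on the diagonal, up to permutation), solve by back-substitution:
  V =
[[1, 0, 0, 0],
 [0, 0, 1, 1],
 [1, 1, 1, 0],
 [1, 1, 0, 0]]
  V a = (-3, 0, 2, -2)
Solving gives a = (-3, 1, 4, -4).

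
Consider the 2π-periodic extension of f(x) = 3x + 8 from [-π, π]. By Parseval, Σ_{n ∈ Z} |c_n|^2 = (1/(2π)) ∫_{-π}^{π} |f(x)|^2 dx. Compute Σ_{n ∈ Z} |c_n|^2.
Σ |c_n|^2 = 3π^2 + 64

Expand and integrate term by term over [-π, π]:
  ∫ (3x)^2 dx = 9·(2π^3/3); ∫ 2·3·(8)·x dx = 0 (odd integrand); ∫ 8^2 dx = 64·2π.
So (1/(2π)) ∫_{-π}^{π} (3x + 8)^2 dx = 9π^2/3 + 64 = 3π^2 + 64.
Parseval ⇒ Σ |c_n|^2 = 3π^2 + 64.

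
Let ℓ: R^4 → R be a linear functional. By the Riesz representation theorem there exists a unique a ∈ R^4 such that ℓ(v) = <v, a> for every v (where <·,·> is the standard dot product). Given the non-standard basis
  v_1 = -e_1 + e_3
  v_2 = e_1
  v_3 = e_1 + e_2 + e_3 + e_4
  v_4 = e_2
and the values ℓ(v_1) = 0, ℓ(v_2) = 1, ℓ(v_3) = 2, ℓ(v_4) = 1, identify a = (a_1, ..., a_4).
a = (1, 1, 1, -1)

Write a = (a_1, ..., a_4) in the standard basis. For each basis vector v_i, ℓ(v_i) = <v_i, a> is a linear equation in the a_j's. Collect the n equations into a matrix system V a = ℓ, where row i of V is v_i (expressed in the standard basis). Since V is invertible (lower-triangular with 1s on the diagonal, up to permutation), solve by back-substitution:
  V =
[[-1, 0, 1, 0],
 [1, 0, 0, 0],
 [1, 1, 1, 1],
 [0, 1, 0, 0]]
  V a = (0, 1, 2, 1)
Solving gives a = (1, 1, 1, -1).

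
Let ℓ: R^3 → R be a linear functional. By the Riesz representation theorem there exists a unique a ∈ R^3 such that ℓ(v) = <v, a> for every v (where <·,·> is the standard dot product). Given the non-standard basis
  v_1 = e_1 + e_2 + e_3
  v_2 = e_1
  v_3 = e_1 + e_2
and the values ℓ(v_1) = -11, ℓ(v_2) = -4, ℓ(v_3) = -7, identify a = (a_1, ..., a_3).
a = (-4, -3, -4)

Write a = (a_1, ..., a_3) in the standard basis. For each basis vector v_i, ℓ(v_i) = <v_i, a> is a linear equation in the a_j's. Collect the n equations into a matrix system V a = ℓ, where row i of V is v_i (expressed in the standard basis). Since V is invertible (lower-triangular with 1s on the diagonal, up to permutation), solve by back-substitution:
  V =
[[1, 1, 1],
 [1, 0, 0],
 [1, 1, 0]]
  V a = (-11, -4, -7)
Solving gives a = (-4, -3, -4).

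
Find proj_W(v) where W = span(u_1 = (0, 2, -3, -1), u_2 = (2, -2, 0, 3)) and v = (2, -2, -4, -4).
proj_W(v) = (8/27, 296/189, -176/63, -92/189)

Set up U = [u_1 | ... | u_2] ∈ R^(4×2). The projector onto W = col(U) is P = U (U^T U)^(-1) U^T.
Compute U^T U =
  [14, -7]
  [-7, 17],
and U^T v = (12, -4).
Solve U^T U · c = U^T v for the coefficients: c = (176/189, 4/27). The projection is proj_W(v) = U c.
Check: (v - proj_W(v)) · u_1 = 0  (should be 0).
Check: (v - proj_W(v)) · u_2 = 0  (should be 0).
Result: proj_W(v) = (8/27, 296/189, -176/63, -92/189).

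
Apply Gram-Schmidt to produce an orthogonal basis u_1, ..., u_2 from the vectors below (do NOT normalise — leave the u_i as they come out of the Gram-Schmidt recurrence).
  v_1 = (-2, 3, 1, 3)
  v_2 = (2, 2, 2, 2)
Orthogonal basis:
  u_1 = (-2, 3, 1, 3)
  u_2 = (66/23, 16/23, 36/23, 16/23)

Apply the Gram-Schmidt recurrence
  u_1 = v_1
  u_i = v_i − Σ_{j<i} ((v_i · u_j) / (u_j · u_j)) · u_j.

Step by step this gives:
  u_1 = (-2, 3, 1, 3)
  u_2 = (66/23, 16/23, 36/23, 16/23)

Orthogonality check:
  u_2 · u_1 = 0 (should be 0)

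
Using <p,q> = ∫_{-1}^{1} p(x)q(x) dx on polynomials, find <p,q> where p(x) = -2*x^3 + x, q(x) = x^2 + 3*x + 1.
<p,q> = -2/5

Expand the product: p(x)·q(x) = -2*x^5 - 6*x^4 - x^3 + 3*x^2 + x.
∫_{-1}^{1} of each monomial x^k gives [2/(k+1) if k even, 0 if k odd]. Integrating term-by-term (or equivalently evaluating the antiderivative F(x) = -x^6/3 - 6*x^5/5 - x^4/4 + x^3 + x^2/2 at the endpoints):
  F(1) − F(−1) = -17/60 − (7/60) = -2/5.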